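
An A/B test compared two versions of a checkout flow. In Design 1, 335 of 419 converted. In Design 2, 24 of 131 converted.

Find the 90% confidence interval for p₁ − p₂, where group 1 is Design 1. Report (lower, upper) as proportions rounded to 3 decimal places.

First, p̂₁ = 335/419 = 0.7995; p̂₂ = 24/131 = 0.1832.
The two standard errors are √(0.7995×0.2005/419) = 0.01956 and √(0.1832×0.8168/131) = 0.03380.
Because the samples are independent, SE_diff = √(0.01956² + 0.03380²) = 0.03905.
Using z* = 1.645 for 90%, ME = 1.645 × 0.03905 = 0.06424.
p̂₁ − p̂₂ = 0.6163; interval 0.6163 ± 0.06424 gives (0.552, 0.681).

(0.552, 0.681)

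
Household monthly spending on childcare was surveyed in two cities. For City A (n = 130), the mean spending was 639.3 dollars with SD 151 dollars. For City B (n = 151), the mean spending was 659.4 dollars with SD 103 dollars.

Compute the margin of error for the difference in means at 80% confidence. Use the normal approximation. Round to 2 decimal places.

SE₁ = s₁/√n₁ = 151/√130 = 13.2436; SE₂ = 103/√151 = 8.3820.
Independent samples, unequal variances: SE_diff = √(SE₁² + SE₂²) = √(175.39294096 + 70.257924) = 15.6733.
z* = 1.282, so margin of error = 1.282 × 15.6733 = 20.0932.

20.09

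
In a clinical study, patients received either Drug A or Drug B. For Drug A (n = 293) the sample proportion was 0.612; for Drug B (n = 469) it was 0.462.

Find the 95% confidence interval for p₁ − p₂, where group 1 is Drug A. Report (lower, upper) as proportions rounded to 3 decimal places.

(0.078, 0.222)

SE₁ = √(p̂₁(1−p̂₁)/n₁) = √(0.6120·0.3880/293) = 0.02847; SE₂ = √(0.4620·0.5380/469) = 0.02302.
Independent samples: SE of the difference = √(SE₁² + SE₂²) = √(0.0008105409 + 0.0005299204) = 0.03661.
z* for 95% confidence is 1.960, so the margin of error is 1.960 × 0.03661 = 0.07176.
Point estimate p̂₁ − p̂₂ = 0.6120 − 0.4620 = 0.1500.
0.1500 ± 0.07176 → (0.078, 0.222).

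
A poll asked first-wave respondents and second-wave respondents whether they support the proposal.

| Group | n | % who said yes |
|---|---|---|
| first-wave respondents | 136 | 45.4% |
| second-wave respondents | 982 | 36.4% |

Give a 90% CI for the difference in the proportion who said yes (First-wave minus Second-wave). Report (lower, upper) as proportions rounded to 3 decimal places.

SE₁ = √(p̂₁(1−p̂₁)/n₁) = √(0.4540·0.5460/136) = 0.04269; SE₂ = √(0.3640·0.6360/982) = 0.01535.
Independent samples: SE of the difference = √(SE₁² + SE₂²) = √(0.0018224361 + 0.0002356225) = 0.04537.
z* for 90% confidence is 1.645, so the margin of error is 1.645 × 0.04537 = 0.07463.
Point estimate p̂₁ − p̂₂ = 0.4540 − 0.3640 = 0.0900.
0.0900 ± 0.07463 → (0.015, 0.165).

(0.015, 0.165)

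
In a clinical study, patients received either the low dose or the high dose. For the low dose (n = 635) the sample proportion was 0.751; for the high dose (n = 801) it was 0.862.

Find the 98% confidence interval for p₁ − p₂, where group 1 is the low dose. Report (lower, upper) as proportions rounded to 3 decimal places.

SE₁ = √(p̂₁(1−p̂₁)/n₁) = √(0.7510·0.2490/635) = 0.01716; SE₂ = √(0.8620·0.1380/801) = 0.01219.
Independent samples: SE of the difference = √(SE₁² + SE₂²) = √(0.0002944656 + 0.0001485961) = 0.02105.
z* for 98% confidence is 2.326, so the margin of error is 2.326 × 0.02105 = 0.04896.
Point estimate p̂₁ − p̂₂ = 0.7510 − 0.8620 = -0.1110.
-0.1110 ± 0.04896 → (-0.160, -0.062).

(-0.160, -0.062)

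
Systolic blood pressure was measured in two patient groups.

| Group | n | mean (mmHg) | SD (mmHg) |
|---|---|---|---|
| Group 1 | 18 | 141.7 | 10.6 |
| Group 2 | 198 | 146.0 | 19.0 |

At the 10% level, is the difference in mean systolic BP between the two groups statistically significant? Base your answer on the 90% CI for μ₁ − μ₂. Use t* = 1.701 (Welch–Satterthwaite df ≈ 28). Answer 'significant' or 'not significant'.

Per-group SEs: s₁/√n₁ = 10.6/√18 = 2.4984, s₂/√n₂ = 19.0/√198 = 1.3503.
Unpooled SE of the difference: √(6.24200256 + 1.82331009) = 2.8399.
Margin of error = t* · SE = 1.701 × 2.8399 = 4.8307.
x̄₁ − x̄₂ = 141.7 − 146.0 = -4.3000.
CI: -4.3000 ± 4.8307 = (-9.1307, 0.5307).
The interval (-9.1307, 0.5307) contains 0, so the difference is not significant.

not significant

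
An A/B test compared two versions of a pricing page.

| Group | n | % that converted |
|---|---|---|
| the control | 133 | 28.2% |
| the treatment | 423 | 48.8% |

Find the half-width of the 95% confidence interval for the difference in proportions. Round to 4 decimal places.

0.0901

The two standard errors are √(0.2820×0.7180/133) = 0.03902 and √(0.4880×0.5120/423) = 0.02430.
Because the samples are independent, SE_diff = √(0.03902² + 0.02430²) = 0.04597.
Using z* = 1.960 for 95%, ME = 1.960 × 0.04597 = 0.09010.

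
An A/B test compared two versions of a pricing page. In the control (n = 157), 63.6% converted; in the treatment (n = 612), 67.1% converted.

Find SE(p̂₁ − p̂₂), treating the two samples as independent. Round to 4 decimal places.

0.0428

The two standard errors are √(0.6360×0.3640/157) = 0.03840 and √(0.6710×0.3290/612) = 0.01899.
Because the samples are independent, SE_diff = √(0.03840² + 0.01899²) = 0.04284.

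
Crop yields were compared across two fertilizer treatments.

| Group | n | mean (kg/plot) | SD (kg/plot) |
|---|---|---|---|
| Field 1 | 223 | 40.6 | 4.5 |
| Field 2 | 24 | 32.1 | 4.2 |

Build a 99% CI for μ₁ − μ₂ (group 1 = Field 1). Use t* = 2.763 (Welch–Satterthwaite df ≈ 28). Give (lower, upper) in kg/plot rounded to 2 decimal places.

(5.99, 11.01)

Per-group SEs: s₁/√n₁ = 4.5/√223 = 0.3013, s₂/√n₂ = 4.2/√24 = 0.8573.
Unpooled SE of the difference: √(0.09078169 + 0.73496329) = 0.9087.
Margin of error = t* · SE = 2.763 × 0.9087 = 2.5107.
x̄₁ − x̄₂ = 40.6 − 32.1 = 8.5000.
CI: 8.5000 ± 2.5107 = (5.99, 11.01).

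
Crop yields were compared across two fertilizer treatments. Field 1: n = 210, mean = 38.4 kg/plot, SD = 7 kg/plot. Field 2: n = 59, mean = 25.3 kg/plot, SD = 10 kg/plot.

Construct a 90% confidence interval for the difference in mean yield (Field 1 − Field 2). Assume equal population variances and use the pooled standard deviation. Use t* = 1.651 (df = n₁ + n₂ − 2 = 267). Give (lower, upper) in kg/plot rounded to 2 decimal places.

s_p = √[((n₁−1)s₁² + (n₂−1)s₂²)/(n₁+n₂−2)] = √[(209·7² + 58·10²)/267] = 7.7510.
SE = 7.7510·√(1/210 + 1/59) = 1.1421.
With t* = 1.651, margin = 1.651 × 1.1421 = 1.8856.
x̄₁ − x̄₂ = 38.4 − 25.3 = 13.1000; interval 13.1000 ± 1.8856 = (11.21, 14.99).

(11.21, 14.99)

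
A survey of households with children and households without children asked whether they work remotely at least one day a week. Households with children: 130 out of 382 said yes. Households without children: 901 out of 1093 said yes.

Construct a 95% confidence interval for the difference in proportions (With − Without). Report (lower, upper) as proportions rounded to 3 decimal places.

(-0.537, -0.431)

p̂₁ = 130/382 = 0.3403 and p̂₂ = 901/1093 = 0.8243.
SE₁ = √(p̂₁(1−p̂₁)/n₁) = √(0.3403·0.6597/382) = 0.02424; SE₂ = √(0.8243·0.1757/1093) = 0.01151.
Independent samples: SE of the difference = √(SE₁² + SE₂²) = √(0.0005875776 + 0.0001324801) = 0.02683.
z* for 95% confidence is 1.960, so the margin of error is 1.960 × 0.02683 = 0.05259.
Point estimate p̂₁ − p̂₂ = 0.3403 − 0.8243 = -0.4840.
-0.4840 ± 0.05259 → (-0.537, -0.431).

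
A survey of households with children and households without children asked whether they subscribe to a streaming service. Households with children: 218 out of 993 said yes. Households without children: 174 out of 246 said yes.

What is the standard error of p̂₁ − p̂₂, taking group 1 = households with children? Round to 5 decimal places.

p̂₁ = 218/993 = 0.2195 and p̂₂ = 174/246 = 0.7073.
SE₁ = √(p̂₁(1−p̂₁)/n₁) = √(0.2195·0.7805/993) = 0.01313; SE₂ = √(0.7073·0.2927/246) = 0.02901.
Independent samples: SE of the difference = √(SE₁² + SE₂²) = √(0.0001723969 + 0.0008415801) = 0.03184.

0.03184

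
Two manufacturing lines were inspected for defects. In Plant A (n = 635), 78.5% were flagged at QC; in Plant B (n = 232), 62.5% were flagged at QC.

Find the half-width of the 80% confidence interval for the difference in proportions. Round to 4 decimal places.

0.0458

Each SE is √(p̂(1−p̂)/n): √(0.7850·0.2150/635) = 0.01630 and √(0.6250·0.3750/232) = 0.03178.
SE(p̂₁ − p̂₂) = √(SE₁² + SE₂²) = √(0.00026569 + 0.0010099684) = 0.03572, since the two samples are independent.
At 80% confidence z* = 1.282; margin = 1.282 × 0.03572 = 0.04579.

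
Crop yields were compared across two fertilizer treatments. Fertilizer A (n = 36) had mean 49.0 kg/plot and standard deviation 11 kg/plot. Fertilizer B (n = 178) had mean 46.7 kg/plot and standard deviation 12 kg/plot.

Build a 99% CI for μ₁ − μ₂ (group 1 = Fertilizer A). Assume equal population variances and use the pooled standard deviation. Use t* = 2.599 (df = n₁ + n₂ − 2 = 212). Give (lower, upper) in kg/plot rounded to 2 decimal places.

s_p = √[((n₁−1)s₁² + (n₂−1)s₂²)/(n₁+n₂−2)] = √[(35·11² + 177·12²)/212] = 11.8407.
SE = 11.8407·√(1/36 + 1/178) = 2.1638.
With t* = 2.599, margin = 2.599 × 2.1638 = 5.6237.
x̄₁ − x̄₂ = 49.0 − 46.7 = 2.3000; interval 2.3000 ± 5.6237 = (-3.32, 7.92).

(-3.32, 7.92)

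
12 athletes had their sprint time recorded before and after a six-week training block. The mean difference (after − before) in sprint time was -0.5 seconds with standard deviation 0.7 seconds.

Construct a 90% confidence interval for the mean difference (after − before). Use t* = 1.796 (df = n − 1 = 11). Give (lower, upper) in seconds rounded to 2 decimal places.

Paired design: SE = s_d/√n = 0.7/√12 = 0.2021.
t* = 1.796; margin of error = 1.796 × 0.2021 = 0.3630.
-0.5 ± 0.3630 → (-0.86, -0.14).

(-0.86, -0.14)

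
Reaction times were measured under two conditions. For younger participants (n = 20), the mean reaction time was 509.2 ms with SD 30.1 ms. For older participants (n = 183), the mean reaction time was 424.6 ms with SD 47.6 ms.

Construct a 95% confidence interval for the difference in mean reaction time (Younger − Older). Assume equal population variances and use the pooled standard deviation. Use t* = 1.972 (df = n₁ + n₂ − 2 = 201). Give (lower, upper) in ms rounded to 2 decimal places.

Pooled variance s_p² = [19·30.1² + 182·47.6²] / (20+183−2) = 2137.2264, so s_p = 46.2301.
SE_diff = s_p·√(1/n₁ + 1/n₂) = 46.2301·√(1/20 + 1/183) = 10.8876.
t* = 1.972; margin = 1.972 × 10.8876 = 21.4703.
Difference = 509.2 − 424.6 = 84.6000.
84.6000 ± 21.4703 → (63.13, 106.07).

(63.13, 106.07)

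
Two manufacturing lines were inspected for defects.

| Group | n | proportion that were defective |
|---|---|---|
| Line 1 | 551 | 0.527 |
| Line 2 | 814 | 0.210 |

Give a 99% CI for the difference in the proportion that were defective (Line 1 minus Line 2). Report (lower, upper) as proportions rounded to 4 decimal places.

(0.2510, 0.3830)

Each SE is √(p̂(1−p̂)/n): √(0.5270·0.4730/551) = 0.02127 and √(0.2100·0.7900/814) = 0.01428.
SE(p̂₁ − p̂₂) = √(SE₁² + SE₂²) = √(0.0004524129 + 0.0002039184) = 0.02562, since the two samples are independent.
At 99% confidence z* = 2.576; margin = 2.576 × 0.02562 = 0.06600.
The difference is 0.5270 − 0.2100 = 0.3170, so the interval is 0.3170 ± 0.06600 = (0.2510, 0.3830).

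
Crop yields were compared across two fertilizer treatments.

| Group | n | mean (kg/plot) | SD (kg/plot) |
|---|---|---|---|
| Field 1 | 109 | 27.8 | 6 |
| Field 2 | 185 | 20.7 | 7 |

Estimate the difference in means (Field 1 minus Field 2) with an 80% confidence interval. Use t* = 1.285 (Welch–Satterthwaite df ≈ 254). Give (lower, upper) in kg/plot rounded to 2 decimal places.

(6.11, 8.09)

Per-group SEs: s₁/√n₁ = 6/√109 = 0.5747, s₂/√n₂ = 7/√185 = 0.5147.
Unpooled SE of the difference: √(0.33028009 + 0.26491609) = 0.7715.
Margin of error = t* · SE = 1.285 × 0.7715 = 0.9914.
x̄₁ − x̄₂ = 27.8 − 20.7 = 7.1000.
CI: 7.1000 ± 0.9914 = (6.11, 8.09).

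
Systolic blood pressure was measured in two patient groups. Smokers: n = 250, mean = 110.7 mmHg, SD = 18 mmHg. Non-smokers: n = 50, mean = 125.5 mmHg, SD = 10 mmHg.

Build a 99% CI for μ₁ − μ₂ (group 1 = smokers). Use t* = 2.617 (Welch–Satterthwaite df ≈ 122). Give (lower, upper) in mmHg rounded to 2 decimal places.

(-19.55, -10.05)

Standard errors of each mean: 18/√250 = 1.1384 and 10/√50 = 1.4142.
SE(x̄₁ − x̄₂) = √(1.1384² + 1.4142²) = 1.8155 for independent samples with unequal variances.
With t* = 2.617, the margin is 2.617 × 1.8155 = 4.7512.
x̄₁ − x̄₂ = 110.7 − 125.5 = -14.8000; the interval is -14.8000 ± 4.7512 = (-19.55, -10.05).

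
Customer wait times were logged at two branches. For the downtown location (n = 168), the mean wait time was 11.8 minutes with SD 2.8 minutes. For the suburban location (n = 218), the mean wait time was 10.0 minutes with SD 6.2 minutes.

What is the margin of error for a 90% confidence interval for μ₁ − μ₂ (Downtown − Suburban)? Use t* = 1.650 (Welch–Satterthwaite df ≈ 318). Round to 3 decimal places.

Per-group SEs: s₁/√n₁ = 2.8/√168 = 0.2160, s₂/√n₂ = 6.2/√218 = 0.4199.
Unpooled SE of the difference: √(0.046656 + 0.17631601) = 0.4722.
Margin of error = t* · SE = 1.650 × 0.4722 = 0.7791.

0.779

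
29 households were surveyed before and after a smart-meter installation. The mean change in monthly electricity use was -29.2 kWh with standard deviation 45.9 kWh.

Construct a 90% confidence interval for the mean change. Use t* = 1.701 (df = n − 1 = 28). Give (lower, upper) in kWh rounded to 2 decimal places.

This is a matched-pairs design, so SE = s_d/√n = 45.9/√29 = 8.5234.
Margin = 1.701 × 8.5234 = 14.4983; the interval is -29.2 ± 14.4983 = (-43.70, -14.70).

(-43.70, -14.70)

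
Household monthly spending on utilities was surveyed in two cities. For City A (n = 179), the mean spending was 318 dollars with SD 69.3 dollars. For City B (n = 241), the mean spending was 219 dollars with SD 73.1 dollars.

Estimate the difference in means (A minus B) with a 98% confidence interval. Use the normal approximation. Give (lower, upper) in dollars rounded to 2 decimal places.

SE₁ = s₁/√n₁ = 69.3/√179 = 5.1797; SE₂ = 73.1/√241 = 4.7088.
Independent samples, unequal variances: SE_diff = √(SE₁² + SE₂²) = √(26.82929209 + 22.17279744) = 7.0001.
z* = 2.326, so margin of error = 2.326 × 7.0001 = 16.2822.
Difference in means = 318 − 219 = 99.0000.
99.0000 ± 16.2822 → (82.72, 115.28).

(82.72, 115.28)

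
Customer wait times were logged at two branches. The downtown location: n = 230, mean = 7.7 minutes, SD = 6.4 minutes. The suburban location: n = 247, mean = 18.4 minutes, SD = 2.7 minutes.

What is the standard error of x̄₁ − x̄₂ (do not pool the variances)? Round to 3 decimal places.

Per-group SEs: s₁/√n₁ = 6.4/√230 = 0.4220, s₂/√n₂ = 2.7/√247 = 0.1718.
Unpooled SE of the difference: √(0.178084 + 0.02951524) = 0.4556.

0.456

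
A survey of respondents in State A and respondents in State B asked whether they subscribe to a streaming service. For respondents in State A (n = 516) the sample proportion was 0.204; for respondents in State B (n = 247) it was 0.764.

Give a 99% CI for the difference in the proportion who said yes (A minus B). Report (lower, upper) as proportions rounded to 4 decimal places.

SE₁ = √(p̂₁(1−p̂₁)/n₁) = √(0.2040·0.7960/516) = 0.01774; SE₂ = √(0.7640·0.2360/247) = 0.02702.
Independent samples: SE of the difference = √(SE₁² + SE₂²) = √(0.0003147076 + 0.0007300804) = 0.03232.
z* for 99% confidence is 2.576, so the margin of error is 2.576 × 0.03232 = 0.08326.
Point estimate p̂₁ − p̂₂ = 0.2040 − 0.7640 = -0.5600.
-0.5600 ± 0.08326 → (-0.6433, -0.4767).

(-0.6433, -0.4767)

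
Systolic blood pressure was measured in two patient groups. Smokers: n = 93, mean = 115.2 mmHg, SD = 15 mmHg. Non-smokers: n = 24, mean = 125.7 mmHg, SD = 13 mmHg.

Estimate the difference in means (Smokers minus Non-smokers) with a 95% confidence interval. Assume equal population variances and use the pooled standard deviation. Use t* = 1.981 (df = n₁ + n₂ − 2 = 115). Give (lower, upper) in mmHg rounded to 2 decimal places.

Pooled variance s_p² = [92·15² + 23·13²] / (93+24−2) = 213.8000, so s_p = 14.6219.
SE_diff = s_p·√(1/n₁ + 1/n₂) = 14.6219·√(1/93 + 1/24) = 3.3477.
t* = 1.981; margin = 1.981 × 3.3477 = 6.6318.
Difference = 115.2 − 125.7 = -10.5000.
-10.5000 ± 6.6318 → (-17.13, -3.87).

(-17.13, -3.87)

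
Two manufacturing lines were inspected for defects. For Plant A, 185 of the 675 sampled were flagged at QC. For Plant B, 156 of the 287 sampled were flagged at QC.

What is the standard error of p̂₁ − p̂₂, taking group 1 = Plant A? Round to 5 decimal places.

First, p̂₁ = 185/675 = 0.2741; p̂₂ = 156/287 = 0.5436.
The two standard errors are √(0.2741×0.7259/675) = 0.01717 and √(0.5436×0.4564/287) = 0.02940.
Because the samples are independent, SE_diff = √(0.01717² + 0.02940²) = 0.03405.

0.03405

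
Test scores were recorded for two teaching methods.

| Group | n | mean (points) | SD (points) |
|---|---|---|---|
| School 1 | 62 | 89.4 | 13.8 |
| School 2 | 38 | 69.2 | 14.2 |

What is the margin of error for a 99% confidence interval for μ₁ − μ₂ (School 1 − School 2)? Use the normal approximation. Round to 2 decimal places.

7.46

SE₁ = s₁/√n₁ = 13.8/√62 = 1.7526; SE₂ = 14.2/√38 = 2.3035.
Independent samples, unequal variances: SE_diff = √(SE₁² + SE₂²) = √(3.07160676 + 5.30611225) = 2.8944.
z* = 2.576, so margin of error = 2.576 × 2.8944 = 7.4560.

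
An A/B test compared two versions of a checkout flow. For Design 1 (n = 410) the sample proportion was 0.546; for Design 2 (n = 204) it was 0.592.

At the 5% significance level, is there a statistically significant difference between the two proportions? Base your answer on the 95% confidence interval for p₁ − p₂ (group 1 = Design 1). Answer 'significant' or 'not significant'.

not significant

SE₁ = √(p̂₁(1−p̂₁)/n₁) = √(0.5460·0.4540/410) = 0.02459; SE₂ = √(0.5920·0.4080/204) = 0.03441.
Independent samples: SE of the difference = √(SE₁² + SE₂²) = √(0.0006046681 + 0.0011840481) = 0.04229.
z* for 95% confidence is 1.960, so the margin of error is 1.960 × 0.04229 = 0.08289.
Point estimate p̂₁ − p̂₂ = 0.5460 − 0.5920 = -0.0460.
-0.0460 ± 0.08289 → (-0.12889, 0.03689).
The interval (-0.12889, 0.03689) contains 0, so the difference is not significant.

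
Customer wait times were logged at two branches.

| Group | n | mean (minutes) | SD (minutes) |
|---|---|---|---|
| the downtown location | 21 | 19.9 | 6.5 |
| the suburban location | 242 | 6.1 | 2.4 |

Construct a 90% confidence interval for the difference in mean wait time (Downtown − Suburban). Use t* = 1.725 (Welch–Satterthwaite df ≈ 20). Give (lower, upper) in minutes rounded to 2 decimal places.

(11.34, 16.26)

SE₁ = s₁/√n₁ = 6.5/√21 = 1.4184; SE₂ = 2.4/√242 = 0.1543.
Independent samples, unequal variances: SE_diff = √(SE₁² + SE₂²) = √(2.01185856 + 0.02380849) = 1.4268.
t* = 1.725, so margin of error = 1.725 × 1.4268 = 2.4612.
Difference in means = 19.9 − 6.1 = 13.8000.
13.8000 ± 2.4612 → (11.34, 16.26).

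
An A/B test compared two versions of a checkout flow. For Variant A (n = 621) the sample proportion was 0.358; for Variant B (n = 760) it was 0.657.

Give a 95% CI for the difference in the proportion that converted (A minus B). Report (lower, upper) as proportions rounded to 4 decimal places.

(-0.3496, -0.2484)

SE₁ = √(p̂₁(1−p̂₁)/n₁) = √(0.3580·0.6420/621) = 0.01924; SE₂ = √(0.6570·0.3430/760) = 0.01722.
Independent samples: SE of the difference = √(SE₁² + SE₂²) = √(0.0003701776 + 0.0002965284) = 0.02582.
z* for 95% confidence is 1.960, so the margin of error is 1.960 × 0.02582 = 0.05061.
Point estimate p̂₁ − p̂₂ = 0.3580 − 0.6570 = -0.2990.
-0.2990 ± 0.05061 → (-0.3496, -0.2484).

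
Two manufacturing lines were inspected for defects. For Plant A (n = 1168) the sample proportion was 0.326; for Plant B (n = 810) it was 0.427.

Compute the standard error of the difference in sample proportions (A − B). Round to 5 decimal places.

SE₁ = √(p̂₁(1−p̂₁)/n₁) = √(0.3260·0.6740/1168) = 0.01372; SE₂ = √(0.4270·0.5730/810) = 0.01738.
Independent samples: SE of the difference = √(SE₁² + SE₂²) = √(0.0001882384 + 0.0003020644) = 0.02214.

0.02214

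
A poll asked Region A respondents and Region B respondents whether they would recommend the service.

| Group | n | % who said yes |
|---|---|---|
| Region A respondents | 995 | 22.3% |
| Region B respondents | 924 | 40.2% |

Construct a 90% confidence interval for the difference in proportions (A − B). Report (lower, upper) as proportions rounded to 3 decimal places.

(-0.213, -0.145)

SE₁ = √(p̂₁(1−p̂₁)/n₁) = √(0.2230·0.7770/995) = 0.01320; SE₂ = √(0.4020·0.5980/924) = 0.01613.
Independent samples: SE of the difference = √(SE₁² + SE₂²) = √(0.00017424 + 0.0002601769) = 0.02084.
z* for 90% confidence is 1.645, so the margin of error is 1.645 × 0.02084 = 0.03428.
Point estimate p̂₁ − p̂₂ = 0.2230 − 0.4020 = -0.1790.
-0.1790 ± 0.03428 → (-0.213, -0.145).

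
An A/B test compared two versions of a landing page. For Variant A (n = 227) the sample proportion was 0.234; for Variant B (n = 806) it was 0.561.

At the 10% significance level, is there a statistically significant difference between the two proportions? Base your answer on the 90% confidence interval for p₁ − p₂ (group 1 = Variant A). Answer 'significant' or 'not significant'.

significant

Each SE is √(p̂(1−p̂)/n): √(0.2340·0.7660/227) = 0.02810 and √(0.5610·0.4390/806) = 0.01748.
SE(p̂₁ − p̂₂) = √(SE₁² + SE₂²) = √(0.00078961 + 0.0003055504) = 0.03309, since the two samples are independent.
At 90% confidence z* = 1.645; margin = 1.645 × 0.03309 = 0.05443.
The difference is 0.2340 − 0.5610 = -0.3270, so the interval is -0.3270 ± 0.05443 = (-0.38143, -0.27257).
The interval (-0.38143, -0.27257) does not contain 0, so the difference is significant.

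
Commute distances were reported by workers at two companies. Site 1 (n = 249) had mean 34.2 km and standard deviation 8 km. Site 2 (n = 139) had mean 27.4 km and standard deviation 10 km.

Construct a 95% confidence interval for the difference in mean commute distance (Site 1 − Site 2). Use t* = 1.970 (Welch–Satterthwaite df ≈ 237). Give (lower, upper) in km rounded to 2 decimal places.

(4.85, 8.75)

Per-group SEs: s₁/√n₁ = 8/√249 = 0.5070, s₂/√n₂ = 10/√139 = 0.8482.
Unpooled SE of the difference: √(0.257049 + 0.71944324) = 0.9882.
Margin of error = t* · SE = 1.970 × 0.9882 = 1.9468.
x̄₁ − x̄₂ = 34.2 − 27.4 = 6.8000.
CI: 6.8000 ± 1.9468 = (4.85, 8.75).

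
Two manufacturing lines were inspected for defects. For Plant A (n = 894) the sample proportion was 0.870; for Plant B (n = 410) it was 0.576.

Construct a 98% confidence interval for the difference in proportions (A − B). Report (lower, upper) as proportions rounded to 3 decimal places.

SE₁ = √(p̂₁(1−p̂₁)/n₁) = √(0.8700·0.1300/894) = 0.01125; SE₂ = √(0.5760·0.4240/410) = 0.02441.
Independent samples: SE of the difference = √(SE₁² + SE₂²) = √(0.0001265625 + 0.0005958481) = 0.02688.
z* for 98% confidence is 2.326, so the margin of error is 2.326 × 0.02688 = 0.06252.
Point estimate p̂₁ − p̂₂ = 0.8700 − 0.5760 = 0.2940.
0.2940 ± 0.06252 → (0.231, 0.357).

(0.231, 0.357)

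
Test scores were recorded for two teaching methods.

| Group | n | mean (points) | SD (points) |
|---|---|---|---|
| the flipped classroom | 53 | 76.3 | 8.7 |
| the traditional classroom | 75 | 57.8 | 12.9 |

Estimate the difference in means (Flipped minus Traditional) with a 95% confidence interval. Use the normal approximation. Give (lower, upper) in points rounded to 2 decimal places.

(14.76, 22.24)

SE₁ = s₁/√n₁ = 8.7/√53 = 1.1950; SE₂ = 12.9/√75 = 1.4896.
Independent samples, unequal variances: SE_diff = √(SE₁² + SE₂²) = √(1.428025 + 2.21890816) = 1.9097.
z* = 1.960, so margin of error = 1.960 × 1.9097 = 3.7430.
Difference in means = 76.3 − 57.8 = 18.5000.
18.5000 ± 3.7430 → (14.76, 22.24).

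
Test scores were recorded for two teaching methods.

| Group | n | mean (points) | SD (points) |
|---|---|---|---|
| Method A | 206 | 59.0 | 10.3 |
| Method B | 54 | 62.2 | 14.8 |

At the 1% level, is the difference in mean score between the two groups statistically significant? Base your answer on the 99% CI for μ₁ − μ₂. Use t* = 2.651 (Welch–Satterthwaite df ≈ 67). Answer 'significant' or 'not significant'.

not significant

Standard errors of each mean: 10.3/√206 = 0.7176 and 14.8/√54 = 2.0140.
SE(x̄₁ − x̄₂) = √(0.7176² + 2.0140²) = 2.1380 for independent samples with unequal variances.
With t* = 2.651, the margin is 2.651 × 2.1380 = 5.6678.
x̄₁ − x̄₂ = 59.0 − 62.2 = -3.2000; the interval is -3.2000 ± 5.6678 = (-8.8678, 2.4678).
The interval (-8.8678, 2.4678) contains 0, so the difference is not significant.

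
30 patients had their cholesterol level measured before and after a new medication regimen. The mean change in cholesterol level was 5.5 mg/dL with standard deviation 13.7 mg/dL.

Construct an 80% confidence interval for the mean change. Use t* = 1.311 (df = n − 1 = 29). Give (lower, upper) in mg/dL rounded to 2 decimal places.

(2.22, 8.78)

Paired design: SE = s_d/√n = 13.7/√30 = 2.5013.
t* = 1.311; margin of error = 1.311 × 2.5013 = 3.2792.
5.5 ± 3.2792 → (2.22, 8.78).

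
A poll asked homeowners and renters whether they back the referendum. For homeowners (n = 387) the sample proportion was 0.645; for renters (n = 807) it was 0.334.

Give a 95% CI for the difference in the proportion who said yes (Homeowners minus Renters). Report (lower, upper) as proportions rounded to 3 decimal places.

(0.253, 0.369)

The two standard errors are √(0.6450×0.3550/387) = 0.02432 and √(0.3340×0.6660/807) = 0.01660.
Because the samples are independent, SE_diff = √(0.02432² + 0.01660²) = 0.02945.
Using z* = 1.960 for 95%, ME = 1.960 × 0.02945 = 0.05772.
p̂₁ − p̂₂ = 0.3110; interval 0.3110 ± 0.05772 gives (0.253, 0.369).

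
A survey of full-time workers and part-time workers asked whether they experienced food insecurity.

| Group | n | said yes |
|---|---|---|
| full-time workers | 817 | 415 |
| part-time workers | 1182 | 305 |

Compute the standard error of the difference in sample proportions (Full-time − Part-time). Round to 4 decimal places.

Sample proportions: 415/817 = 0.5080, 305/1182 = 0.2580.
Each SE is √(p̂(1−p̂)/n): √(0.5080·0.4920/817) = 0.01749 and √(0.2580·0.7420/1182) = 0.01273.
SE(p̂₁ − p̂₂) = √(SE₁² + SE₂²) = √(0.0003059001 + 0.0001620529) = 0.02163, since the two samples are independent.

0.0216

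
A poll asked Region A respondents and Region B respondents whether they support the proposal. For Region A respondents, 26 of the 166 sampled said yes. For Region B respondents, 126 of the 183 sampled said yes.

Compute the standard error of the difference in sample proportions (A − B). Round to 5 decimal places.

First, p̂₁ = 26/166 = 0.1566; p̂₂ = 126/183 = 0.6885.
The two standard errors are √(0.1566×0.8434/166) = 0.02821 and √(0.6885×0.3115/183) = 0.03423.
Because the samples are independent, SE_diff = √(0.02821² + 0.03423²) = 0.04436.

0.04436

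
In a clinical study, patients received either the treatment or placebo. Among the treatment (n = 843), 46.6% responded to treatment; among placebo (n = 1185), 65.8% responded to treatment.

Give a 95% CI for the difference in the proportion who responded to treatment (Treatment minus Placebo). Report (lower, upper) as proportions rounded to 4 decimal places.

Each SE is √(p̂(1−p̂)/n): √(0.4660·0.5340/843) = 0.01718 and √(0.6580·0.3420/1185) = 0.01378.
SE(p̂₁ − p̂₂) = √(SE₁² + SE₂²) = √(0.0002951524 + 0.0001898884) = 0.02202, since the two samples are independent.
At 95% confidence z* = 1.960; margin = 1.960 × 0.02202 = 0.04316.
The difference is 0.4660 − 0.6580 = -0.1920, so the interval is -0.1920 ± 0.04316 = (-0.2352, -0.1488).

(-0.2352, -0.1488)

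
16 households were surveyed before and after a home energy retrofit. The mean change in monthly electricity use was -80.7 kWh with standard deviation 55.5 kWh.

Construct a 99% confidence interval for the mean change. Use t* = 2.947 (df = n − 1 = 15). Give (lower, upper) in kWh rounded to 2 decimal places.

This is a matched-pairs design, so SE = s_d/√n = 55.5/√16 = 13.8750.
Margin = 2.947 × 13.8750 = 40.8896; the interval is -80.7 ± 40.8896 = (-121.59, -39.81).

(-121.59, -39.81)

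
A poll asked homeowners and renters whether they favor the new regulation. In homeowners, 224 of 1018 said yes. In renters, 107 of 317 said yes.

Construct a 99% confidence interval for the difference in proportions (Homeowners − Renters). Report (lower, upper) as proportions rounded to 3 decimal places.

(-0.194, -0.041)

First, p̂₁ = 224/1018 = 0.2200; p̂₂ = 107/317 = 0.3375.
The two standard errors are √(0.2200×0.7800/1018) = 0.01298 and √(0.3375×0.6625/317) = 0.02656.
Because the samples are independent, SE_diff = √(0.01298² + 0.02656²) = 0.02956.
Using z* = 2.576 for 99%, ME = 2.576 × 0.02956 = 0.07615.
p̂₁ − p̂₂ = -0.1175; interval -0.1175 ± 0.07615 gives (-0.194, -0.041).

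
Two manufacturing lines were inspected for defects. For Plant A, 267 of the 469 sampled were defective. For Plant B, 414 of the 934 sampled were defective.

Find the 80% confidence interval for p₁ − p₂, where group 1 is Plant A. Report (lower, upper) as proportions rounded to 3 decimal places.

p̂₁ = 267/469 = 0.5693 and p̂₂ = 414/934 = 0.4433.
SE₁ = √(p̂₁(1−p̂₁)/n₁) = √(0.5693·0.4307/469) = 0.02287; SE₂ = √(0.4433·0.5567/934) = 0.01625.
Independent samples: SE of the difference = √(SE₁² + SE₂²) = √(0.0005230369 + 0.0002640625) = 0.02806.
z* for 80% confidence is 1.282, so the margin of error is 1.282 × 0.02806 = 0.03597.
Point estimate p̂₁ − p̂₂ = 0.5693 − 0.4433 = 0.1260.
0.1260 ± 0.03597 → (0.090, 0.162).

(0.090, 0.162)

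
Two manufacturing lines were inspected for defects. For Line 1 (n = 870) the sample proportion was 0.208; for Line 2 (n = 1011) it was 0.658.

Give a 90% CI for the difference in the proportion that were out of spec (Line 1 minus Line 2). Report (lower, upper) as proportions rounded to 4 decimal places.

SE₁ = √(p̂₁(1−p̂₁)/n₁) = √(0.2080·0.7920/870) = 0.01376; SE₂ = √(0.6580·0.3420/1011) = 0.01492.
Independent samples: SE of the difference = √(SE₁² + SE₂²) = √(0.0001893376 + 0.0002226064) = 0.02030.
z* for 90% confidence is 1.645, so the margin of error is 1.645 × 0.02030 = 0.03339.
Point estimate p̂₁ − p̂₂ = 0.2080 − 0.6580 = -0.4500.
-0.4500 ± 0.03339 → (-0.4834, -0.4166).

(-0.4834, -0.4166)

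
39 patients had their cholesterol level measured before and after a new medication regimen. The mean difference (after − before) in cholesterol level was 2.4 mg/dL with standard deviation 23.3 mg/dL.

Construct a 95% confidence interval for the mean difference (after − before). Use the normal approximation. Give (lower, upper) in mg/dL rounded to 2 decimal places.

Paired design: SE = s_d/√n = 23.3/√39 = 3.7310.
z* = 1.960; margin of error = 1.960 × 3.7310 = 7.3128.
2.4 ± 7.3128 → (-4.91, 9.71).

(-4.91, 9.71)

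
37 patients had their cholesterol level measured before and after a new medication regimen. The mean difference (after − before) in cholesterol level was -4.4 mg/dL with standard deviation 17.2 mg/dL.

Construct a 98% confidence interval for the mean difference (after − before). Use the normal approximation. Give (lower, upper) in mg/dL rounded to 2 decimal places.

This is a matched-pairs design, so SE = s_d/√n = 17.2/√37 = 2.8277.
Margin = 2.326 × 2.8277 = 6.5772; the interval is -4.4 ± 6.5772 = (-10.98, 2.18).

(-10.98, 2.18)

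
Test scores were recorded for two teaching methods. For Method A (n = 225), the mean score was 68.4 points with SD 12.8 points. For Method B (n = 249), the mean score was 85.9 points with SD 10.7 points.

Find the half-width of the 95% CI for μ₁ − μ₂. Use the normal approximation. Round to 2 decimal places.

Per-group SEs: s₁/√n₁ = 12.8/√225 = 0.8533, s₂/√n₂ = 10.7/√249 = 0.6781.
Unpooled SE of the difference: √(0.72812089 + 0.45981961) = 1.0899.
Margin of error = z* · SE = 1.960 × 1.0899 = 2.1362.

2.14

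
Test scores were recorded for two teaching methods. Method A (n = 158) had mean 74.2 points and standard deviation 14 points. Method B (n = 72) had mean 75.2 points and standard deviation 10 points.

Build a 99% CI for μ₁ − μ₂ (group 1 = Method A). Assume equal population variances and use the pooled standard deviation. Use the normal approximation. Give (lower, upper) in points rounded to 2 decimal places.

s_p = √[((n₁−1)s₁² + (n₂−1)s₂²)/(n₁+n₂−2)] = √[(157·14² + 71·10²)/228] = 12.8882.
SE = 12.8882·√(1/158 + 1/72) = 1.8326.
With z* = 2.576, margin = 2.576 × 1.8326 = 4.7208.
x̄₁ − x̄₂ = 74.2 − 75.2 = -1.0000; interval -1.0000 ± 4.7208 = (-5.72, 3.72).

(-5.72, 3.72)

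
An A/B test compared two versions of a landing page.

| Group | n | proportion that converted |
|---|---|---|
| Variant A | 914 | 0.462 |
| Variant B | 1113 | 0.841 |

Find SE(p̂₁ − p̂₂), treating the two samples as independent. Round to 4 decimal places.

Each SE is √(p̂(1−p̂)/n): √(0.4620·0.5380/914) = 0.01649 and √(0.8410·0.1590/1113) = 0.01096.
SE(p̂₁ − p̂₂) = √(SE₁² + SE₂²) = √(0.0002719201 + 0.0001201216) = 0.01980, since the two samples are independent.

0.0198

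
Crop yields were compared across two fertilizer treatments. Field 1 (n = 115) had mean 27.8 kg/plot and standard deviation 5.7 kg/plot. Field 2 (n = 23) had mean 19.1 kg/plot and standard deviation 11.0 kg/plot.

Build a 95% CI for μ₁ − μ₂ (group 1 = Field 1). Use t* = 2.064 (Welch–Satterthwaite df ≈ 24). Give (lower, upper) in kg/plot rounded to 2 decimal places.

SE₁ = s₁/√n₁ = 5.7/√115 = 0.5315; SE₂ = 11.0/√23 = 2.2937.
Independent samples, unequal variances: SE_diff = √(SE₁² + SE₂²) = √(0.28249225 + 5.26105969) = 2.3545.
t* = 2.064, so margin of error = 2.064 × 2.3545 = 4.8597.
Difference in means = 27.8 − 19.1 = 8.7000.
8.7000 ± 4.8597 → (3.84, 13.56).

(3.84, 13.56)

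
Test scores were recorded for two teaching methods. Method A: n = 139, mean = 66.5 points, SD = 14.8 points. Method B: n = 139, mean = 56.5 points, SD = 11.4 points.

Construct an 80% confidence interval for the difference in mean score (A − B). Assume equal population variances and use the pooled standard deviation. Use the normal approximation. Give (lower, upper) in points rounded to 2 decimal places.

Pooled variance s_p² = [138·14.8² + 138·11.4²] / (139+139−2) = 174.5000, so s_p = 13.2098.
SE_diff = s_p·√(1/n₁ + 1/n₂) = 13.2098·√(1/139 + 1/139) = 1.5845.
z* = 1.282; margin = 1.282 × 1.5845 = 2.0313.
Difference = 66.5 − 56.5 = 10.0000.
10.0000 ± 2.0313 → (7.97, 12.03).

(7.97, 12.03)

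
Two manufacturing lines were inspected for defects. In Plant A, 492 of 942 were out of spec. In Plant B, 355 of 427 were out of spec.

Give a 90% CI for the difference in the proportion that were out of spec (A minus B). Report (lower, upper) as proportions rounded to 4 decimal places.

(-0.3492, -0.2690)

First, p̂₁ = 492/942 = 0.5223; p̂₂ = 355/427 = 0.8314.
The two standard errors are √(0.5223×0.4777/942) = 0.01627 and √(0.8314×0.1686/427) = 0.01812.
Because the samples are independent, SE_diff = √(0.01627² + 0.01812²) = 0.02435.
Using z* = 1.645 for 90%, ME = 1.645 × 0.02435 = 0.04006.
p̂₁ − p̂₂ = -0.3091; interval -0.3091 ± 0.04006 gives (-0.3492, -0.2690).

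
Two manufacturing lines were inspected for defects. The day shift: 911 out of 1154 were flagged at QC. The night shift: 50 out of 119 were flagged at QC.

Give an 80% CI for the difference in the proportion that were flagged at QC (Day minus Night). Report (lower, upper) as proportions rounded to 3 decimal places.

First, p̂₁ = 911/1154 = 0.7894; p̂₂ = 50/119 = 0.4202.
The two standard errors are √(0.7894×0.2106/1154) = 0.01200 and √(0.4202×0.5798/119) = 0.04525.
Because the samples are independent, SE_diff = √(0.01200² + 0.04525²) = 0.04681.
Using z* = 1.282 for 80%, ME = 1.282 × 0.04681 = 0.06001.
p̂₁ − p̂₂ = 0.3692; interval 0.3692 ± 0.06001 gives (0.309, 0.429).

(0.309, 0.429)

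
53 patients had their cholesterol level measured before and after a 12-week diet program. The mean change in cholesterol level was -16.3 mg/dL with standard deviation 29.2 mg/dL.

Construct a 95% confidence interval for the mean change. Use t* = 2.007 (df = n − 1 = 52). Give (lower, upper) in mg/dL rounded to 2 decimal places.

(-24.35, -8.25)

Paired design: SE = s_d/√n = 29.2/√53 = 4.0109.
t* = 2.007; margin of error = 2.007 × 4.0109 = 8.0499.
-16.3 ± 8.0499 → (-24.35, -8.25).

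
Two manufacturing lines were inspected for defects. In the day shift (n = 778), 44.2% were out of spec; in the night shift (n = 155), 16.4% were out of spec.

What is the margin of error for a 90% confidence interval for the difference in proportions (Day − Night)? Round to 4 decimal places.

The two standard errors are √(0.4420×0.5580/778) = 0.01780 and √(0.1640×0.8360/155) = 0.02974.
Because the samples are independent, SE_diff = √(0.01780² + 0.02974²) = 0.03466.
Using z* = 1.645 for 90%, ME = 1.645 × 0.03466 = 0.05702.

0.0570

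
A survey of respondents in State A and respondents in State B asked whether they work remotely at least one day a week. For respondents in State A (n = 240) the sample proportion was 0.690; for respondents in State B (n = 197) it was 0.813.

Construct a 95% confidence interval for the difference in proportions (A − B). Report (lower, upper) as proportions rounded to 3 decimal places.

(-0.203, -0.043)

SE₁ = √(p̂₁(1−p̂₁)/n₁) = √(0.6900·0.3100/240) = 0.02985; SE₂ = √(0.8130·0.1870/197) = 0.02778.
Independent samples: SE of the difference = √(SE₁² + SE₂²) = √(0.0008910225 + 0.0007717284) = 0.04078.
z* for 95% confidence is 1.960, so the margin of error is 1.960 × 0.04078 = 0.07993.
Point estimate p̂₁ − p̂₂ = 0.6900 − 0.8130 = -0.1230.
-0.1230 ± 0.07993 → (-0.203, -0.043).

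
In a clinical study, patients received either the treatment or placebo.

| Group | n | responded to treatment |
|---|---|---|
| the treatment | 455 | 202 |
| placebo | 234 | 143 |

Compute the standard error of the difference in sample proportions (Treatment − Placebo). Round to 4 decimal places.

0.0395

Sample proportions: 202/455 = 0.4440, 143/234 = 0.6111.
Each SE is √(p̂(1−p̂)/n): √(0.4440·0.5560/455) = 0.02329 and √(0.6111·0.3889/234) = 0.03187.
SE(p̂₁ − p̂₂) = √(SE₁² + SE₂²) = √(0.0005424241 + 0.0010156969) = 0.03947, since the two samples are independent.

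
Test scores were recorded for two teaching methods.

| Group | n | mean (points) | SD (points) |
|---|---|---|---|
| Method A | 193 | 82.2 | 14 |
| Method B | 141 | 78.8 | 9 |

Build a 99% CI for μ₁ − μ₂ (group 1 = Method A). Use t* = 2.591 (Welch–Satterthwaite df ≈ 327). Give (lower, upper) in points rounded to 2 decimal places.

(0.13, 6.67)

Standard errors of each mean: 14/√193 = 1.0077 and 9/√141 = 0.7579.
SE(x̄₁ − x̄₂) = √(1.0077² + 0.7579²) = 1.2609 for independent samples with unequal variances.
With t* = 2.591, the margin is 2.591 × 1.2609 = 3.2670.
x̄₁ − x̄₂ = 82.2 − 78.8 = 3.4000; the interval is 3.4000 ± 3.2670 = (0.13, 6.67).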